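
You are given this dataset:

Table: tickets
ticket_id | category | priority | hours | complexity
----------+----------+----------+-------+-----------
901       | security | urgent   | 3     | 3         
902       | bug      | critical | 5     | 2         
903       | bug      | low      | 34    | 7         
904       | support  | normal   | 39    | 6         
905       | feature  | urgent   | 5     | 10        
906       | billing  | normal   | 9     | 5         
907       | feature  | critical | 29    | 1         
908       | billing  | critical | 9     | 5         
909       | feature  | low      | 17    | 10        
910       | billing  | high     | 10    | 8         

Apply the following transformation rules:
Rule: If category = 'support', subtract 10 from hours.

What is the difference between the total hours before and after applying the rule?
10

Step 1: Original sum of hours = 160
Step 2: 1 records have category = 'support'
Step 3: Each affected record changes by -10
Step 4: Total change = 1 × -10 = -10
Step 5: New sum = 160 + -10 = 150
Step 6: Difference = |150 - 160| = 10
        (Sum decreased by 10)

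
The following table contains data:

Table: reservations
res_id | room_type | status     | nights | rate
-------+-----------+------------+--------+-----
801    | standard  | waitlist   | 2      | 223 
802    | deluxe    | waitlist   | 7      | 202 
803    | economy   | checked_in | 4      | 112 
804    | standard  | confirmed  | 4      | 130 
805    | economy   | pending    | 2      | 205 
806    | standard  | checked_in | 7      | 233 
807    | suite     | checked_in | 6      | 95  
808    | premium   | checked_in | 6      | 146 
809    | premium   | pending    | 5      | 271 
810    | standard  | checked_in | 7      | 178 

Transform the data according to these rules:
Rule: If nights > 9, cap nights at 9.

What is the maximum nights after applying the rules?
7

Step 1: Original maximum nights = 7
Step 2: Check cap of 9 against maximum
Step 3: No records exceed the cap (max 7 <= cap 9), so no capping applies
Step 4: Maximum after transformation = 7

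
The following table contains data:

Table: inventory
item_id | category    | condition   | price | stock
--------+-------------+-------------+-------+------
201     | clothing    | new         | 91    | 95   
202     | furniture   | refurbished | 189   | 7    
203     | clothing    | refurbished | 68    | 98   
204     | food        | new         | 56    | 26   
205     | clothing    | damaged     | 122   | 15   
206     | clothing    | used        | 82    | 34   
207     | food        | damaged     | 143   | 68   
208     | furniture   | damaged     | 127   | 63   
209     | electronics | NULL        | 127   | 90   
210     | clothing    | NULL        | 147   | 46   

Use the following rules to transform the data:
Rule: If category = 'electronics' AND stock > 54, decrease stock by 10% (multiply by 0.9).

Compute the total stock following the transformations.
533.0

Step 1: Find records where category = 'electronics' AND stock > 54
Step 2: 1 records match, summing to 90
Step 3: After multiplier: 90 × 0.9 = 81.0
Step 4: Unaffected records sum: 452
Step 5: Final sum = 81.0 + 452 = 533.0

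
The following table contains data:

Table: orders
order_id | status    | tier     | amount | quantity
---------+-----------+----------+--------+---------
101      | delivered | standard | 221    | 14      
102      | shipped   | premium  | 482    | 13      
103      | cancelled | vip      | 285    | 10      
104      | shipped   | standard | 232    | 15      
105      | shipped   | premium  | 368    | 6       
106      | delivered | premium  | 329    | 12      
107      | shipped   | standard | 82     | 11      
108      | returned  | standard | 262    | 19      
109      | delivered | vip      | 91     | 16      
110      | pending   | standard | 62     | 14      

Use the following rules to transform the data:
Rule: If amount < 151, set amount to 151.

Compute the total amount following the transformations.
2632

Step 1: 3 records have amount < 151
Step 2: These records originally summed to 235
Step 3: After setting to minimum: 3 × 151 = 453
Step 4: Unaffected records sum: 2179
Step 5: Final sum = 453 + 2179 = 2632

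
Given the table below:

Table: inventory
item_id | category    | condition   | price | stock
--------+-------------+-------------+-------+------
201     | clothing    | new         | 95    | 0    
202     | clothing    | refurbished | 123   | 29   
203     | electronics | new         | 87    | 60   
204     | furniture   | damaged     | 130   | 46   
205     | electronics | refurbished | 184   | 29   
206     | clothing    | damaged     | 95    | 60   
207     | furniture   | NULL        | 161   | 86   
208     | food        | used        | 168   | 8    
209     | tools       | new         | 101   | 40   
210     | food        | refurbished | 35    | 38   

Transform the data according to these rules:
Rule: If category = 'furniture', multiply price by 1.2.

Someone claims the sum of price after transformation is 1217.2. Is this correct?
No, the correct result is 1237.2.

Step 1: Calculate the correct sum after transformation
Step 2: Apply multiplier 1.2 to records where category = 'furniture'
Step 3: Correct result = 1237.2
Step 4: Claimed result = 1217.2
Step 5: 1237.2 ≠ 1217.2
Conclusion: The claimed result is incorrect. The correct answer is 1237.2.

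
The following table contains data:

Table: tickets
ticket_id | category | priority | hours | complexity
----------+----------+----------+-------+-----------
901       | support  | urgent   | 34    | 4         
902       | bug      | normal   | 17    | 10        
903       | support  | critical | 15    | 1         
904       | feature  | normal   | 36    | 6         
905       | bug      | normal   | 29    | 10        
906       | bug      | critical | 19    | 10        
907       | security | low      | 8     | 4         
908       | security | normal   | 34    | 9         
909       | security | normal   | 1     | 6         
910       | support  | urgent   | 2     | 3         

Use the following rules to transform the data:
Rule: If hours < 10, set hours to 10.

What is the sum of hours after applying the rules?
214

Step 1: 3 records have hours < 10
Step 2: These records originally summed to 11
Step 3: After setting to minimum: 3 × 10 = 30
Step 4: Unaffected records sum: 184
Step 5: Final sum = 30 + 184 = 214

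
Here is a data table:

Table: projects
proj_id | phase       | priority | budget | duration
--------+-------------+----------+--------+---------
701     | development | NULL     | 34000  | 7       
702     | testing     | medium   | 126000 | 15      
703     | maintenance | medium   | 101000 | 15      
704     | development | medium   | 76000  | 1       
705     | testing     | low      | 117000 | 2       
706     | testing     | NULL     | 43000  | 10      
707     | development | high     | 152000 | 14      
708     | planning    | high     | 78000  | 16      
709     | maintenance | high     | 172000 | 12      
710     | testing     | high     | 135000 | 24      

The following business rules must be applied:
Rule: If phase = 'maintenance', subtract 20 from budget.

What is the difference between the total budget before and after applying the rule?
40

Step 1: Original sum of budget = 1034000
Step 2: 2 records have phase = 'maintenance'
Step 3: Each affected record changes by -20
Step 4: Total change = 2 × -20 = -40
Step 5: New sum = 1034000 + -40 = 1033960
Step 6: Difference = |1033960 - 1034000| = 40
        (Sum decreased by 40)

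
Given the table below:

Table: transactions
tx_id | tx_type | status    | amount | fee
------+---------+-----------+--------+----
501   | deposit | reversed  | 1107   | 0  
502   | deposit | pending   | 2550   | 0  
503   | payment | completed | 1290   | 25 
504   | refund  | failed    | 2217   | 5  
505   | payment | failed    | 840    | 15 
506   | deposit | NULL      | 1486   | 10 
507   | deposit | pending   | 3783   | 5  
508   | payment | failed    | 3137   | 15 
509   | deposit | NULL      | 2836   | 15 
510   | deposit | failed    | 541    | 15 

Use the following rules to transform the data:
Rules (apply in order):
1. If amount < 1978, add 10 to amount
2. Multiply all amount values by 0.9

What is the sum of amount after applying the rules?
17853.3

Step 1: Apply Rule 1 - Add 10 to records with amount < 1978
  - 5 records affected: 5264 + (5 × 10) = 5314
  - Unaffected records: 14523
  - Sum after Rule 1: 19837
Step 2: Apply Rule 2 - Multiply all by 0.9
  - 19837 × 0.9 = 17853.3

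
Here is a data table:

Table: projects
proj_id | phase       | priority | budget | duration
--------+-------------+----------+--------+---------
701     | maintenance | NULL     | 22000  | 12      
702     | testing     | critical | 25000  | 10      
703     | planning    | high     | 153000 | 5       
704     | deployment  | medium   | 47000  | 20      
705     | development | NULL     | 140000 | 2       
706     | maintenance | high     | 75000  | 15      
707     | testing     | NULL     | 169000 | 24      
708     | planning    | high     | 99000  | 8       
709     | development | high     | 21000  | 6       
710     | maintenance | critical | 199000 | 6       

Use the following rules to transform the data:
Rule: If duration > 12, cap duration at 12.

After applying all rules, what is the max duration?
12

Step 1: Original maximum duration = 24
Step 2: Apply cap at 12
Step 3: 3 records had duration > 12 and were capped
Step 4: Maximum after transformation = 12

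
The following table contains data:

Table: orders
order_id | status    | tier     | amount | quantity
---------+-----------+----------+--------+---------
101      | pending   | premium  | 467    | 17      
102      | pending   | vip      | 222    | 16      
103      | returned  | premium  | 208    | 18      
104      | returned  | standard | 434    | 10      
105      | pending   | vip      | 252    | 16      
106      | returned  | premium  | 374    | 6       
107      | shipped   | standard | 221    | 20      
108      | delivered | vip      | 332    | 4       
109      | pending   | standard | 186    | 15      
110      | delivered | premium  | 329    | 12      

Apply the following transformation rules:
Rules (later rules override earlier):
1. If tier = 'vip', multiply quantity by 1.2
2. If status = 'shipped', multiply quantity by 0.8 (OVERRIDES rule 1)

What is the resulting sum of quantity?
137.2

Step 1: Rule 2 takes priority for records with status = 'shipped'
  - 1 records: 20 × 0.8 = 16.0
Step 2: Rule 1 applies to remaining records with tier = 'vip'
  - 3 records: 36 × 1.2 = 43.2
Step 3: Other records unchanged: 78
Step 4: Final sum = 16.0 + 43.2 + 78 = 137.2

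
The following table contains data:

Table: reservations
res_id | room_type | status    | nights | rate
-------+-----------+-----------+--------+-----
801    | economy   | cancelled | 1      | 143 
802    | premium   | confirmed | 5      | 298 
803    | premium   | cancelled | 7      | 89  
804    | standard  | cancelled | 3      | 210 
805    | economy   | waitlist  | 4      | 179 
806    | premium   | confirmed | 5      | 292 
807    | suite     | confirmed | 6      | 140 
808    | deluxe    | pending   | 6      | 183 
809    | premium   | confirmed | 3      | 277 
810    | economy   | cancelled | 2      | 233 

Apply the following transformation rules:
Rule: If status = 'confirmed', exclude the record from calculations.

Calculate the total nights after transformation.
23

Step 1: Identify records where status = 'confirmed'
Step 2: The excluded records sum to 19
Step 3: Original total nights = 42
Step 4: Remaining total = 42 - 19 = 23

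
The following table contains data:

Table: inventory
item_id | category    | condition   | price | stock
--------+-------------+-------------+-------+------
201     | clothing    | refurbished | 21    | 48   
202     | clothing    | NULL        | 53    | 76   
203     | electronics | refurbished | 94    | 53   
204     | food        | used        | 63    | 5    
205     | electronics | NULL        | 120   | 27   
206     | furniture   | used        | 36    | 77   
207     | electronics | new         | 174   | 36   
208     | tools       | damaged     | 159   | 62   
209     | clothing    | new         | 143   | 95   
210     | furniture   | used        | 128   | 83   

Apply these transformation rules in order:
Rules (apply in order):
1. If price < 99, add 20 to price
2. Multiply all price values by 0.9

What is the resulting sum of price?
981.9

Step 1: Apply Rule 1 - Add 20 to records with price < 99
  - 5 records affected: 267 + (5 × 20) = 367
  - Unaffected records: 724
  - Sum after Rule 1: 1091
Step 2: Apply Rule 2 - Multiply all by 0.9
  - 1091 × 0.9 = 981.9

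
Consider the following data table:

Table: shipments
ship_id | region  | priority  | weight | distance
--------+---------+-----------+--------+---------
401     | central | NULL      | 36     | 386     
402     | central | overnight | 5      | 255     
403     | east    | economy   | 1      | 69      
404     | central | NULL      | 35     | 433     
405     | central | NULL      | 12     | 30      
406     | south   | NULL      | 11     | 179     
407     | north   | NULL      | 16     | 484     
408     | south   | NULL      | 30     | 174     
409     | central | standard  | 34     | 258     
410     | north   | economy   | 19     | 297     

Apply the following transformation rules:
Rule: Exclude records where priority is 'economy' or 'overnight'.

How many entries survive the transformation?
7

Step 1: Count records to exclude
  - 2 (economy) + 1 (overnight) = 3 records
Step 2: Total records: 10
Step 3: Remaining = 10 - 3 = 7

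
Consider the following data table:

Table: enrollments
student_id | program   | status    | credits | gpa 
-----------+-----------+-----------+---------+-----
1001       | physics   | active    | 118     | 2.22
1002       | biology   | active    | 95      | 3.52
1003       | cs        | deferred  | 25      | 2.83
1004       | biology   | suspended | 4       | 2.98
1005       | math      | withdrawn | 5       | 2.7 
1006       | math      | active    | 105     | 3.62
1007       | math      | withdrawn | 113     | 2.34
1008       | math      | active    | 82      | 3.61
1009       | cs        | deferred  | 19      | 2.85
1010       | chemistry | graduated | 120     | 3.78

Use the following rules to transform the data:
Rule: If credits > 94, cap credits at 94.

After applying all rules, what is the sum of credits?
605

Step 1: 5 records have credits > 94
Step 2: These records originally summed to 551
Step 3: After capping: 5 × 94 = 470
Step 4: Unaffected records sum: 135
Step 5: Final sum = 470 + 135 = 605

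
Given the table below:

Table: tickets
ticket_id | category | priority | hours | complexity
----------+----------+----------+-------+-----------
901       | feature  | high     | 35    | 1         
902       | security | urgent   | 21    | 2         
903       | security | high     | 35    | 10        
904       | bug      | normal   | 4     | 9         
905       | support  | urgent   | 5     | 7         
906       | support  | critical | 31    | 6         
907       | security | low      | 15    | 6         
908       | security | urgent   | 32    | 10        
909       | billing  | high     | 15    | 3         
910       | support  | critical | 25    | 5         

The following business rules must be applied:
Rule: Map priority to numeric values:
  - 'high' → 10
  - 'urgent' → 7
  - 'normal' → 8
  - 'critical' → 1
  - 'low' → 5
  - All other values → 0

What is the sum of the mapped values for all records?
66

Step 1: Apply mapping to each record
Step 2: Count by status:
  'high': 3 records × 10 = 30
  'urgent': 3 records × 7 = 21
  'normal': 1 records × 8 = 8
  'critical': 2 records × 1 = 2
  'low': 1 records × 5 = 5
Step 3: Sum all mapped values = 66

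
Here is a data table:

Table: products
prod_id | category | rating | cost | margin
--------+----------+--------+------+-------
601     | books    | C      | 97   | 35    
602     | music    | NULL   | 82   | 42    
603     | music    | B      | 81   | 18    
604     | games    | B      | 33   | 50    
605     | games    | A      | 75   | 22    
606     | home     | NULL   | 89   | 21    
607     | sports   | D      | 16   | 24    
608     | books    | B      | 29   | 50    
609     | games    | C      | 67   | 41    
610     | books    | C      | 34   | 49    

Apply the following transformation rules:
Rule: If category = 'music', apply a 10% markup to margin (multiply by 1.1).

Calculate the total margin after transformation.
358.0

Step 1: Records with category = 'music' have total margin = 60
Step 2: Apply multiplier: 60 × 1.1 = 66.0
Step 3: Other records total: 292
Step 4: Final sum = 66.0 + 292 = 358.0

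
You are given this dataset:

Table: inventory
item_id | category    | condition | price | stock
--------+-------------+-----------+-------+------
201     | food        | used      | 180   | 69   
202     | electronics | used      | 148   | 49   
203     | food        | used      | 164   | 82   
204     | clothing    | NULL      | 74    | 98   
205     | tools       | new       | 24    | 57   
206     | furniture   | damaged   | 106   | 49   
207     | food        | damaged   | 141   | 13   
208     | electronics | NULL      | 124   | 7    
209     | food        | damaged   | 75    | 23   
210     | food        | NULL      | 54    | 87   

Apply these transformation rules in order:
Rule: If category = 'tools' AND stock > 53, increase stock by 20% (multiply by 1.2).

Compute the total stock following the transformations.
545.4

Step 1: Find records where category = 'tools' AND stock > 53
Step 2: 1 records match, summing to 57
Step 3: After multiplier: 57 × 1.2 = 68.4
Step 4: Unaffected records sum: 477
Step 5: Final sum = 68.4 + 477 = 545.4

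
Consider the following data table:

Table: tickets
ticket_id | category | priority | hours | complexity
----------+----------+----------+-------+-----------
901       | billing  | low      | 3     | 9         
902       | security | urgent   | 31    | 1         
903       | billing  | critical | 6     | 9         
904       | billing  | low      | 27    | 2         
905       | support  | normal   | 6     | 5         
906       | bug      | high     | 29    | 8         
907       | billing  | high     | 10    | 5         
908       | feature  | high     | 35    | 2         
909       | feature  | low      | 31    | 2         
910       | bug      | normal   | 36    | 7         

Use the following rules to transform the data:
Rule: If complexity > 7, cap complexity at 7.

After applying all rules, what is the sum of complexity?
45

Step 1: 3 records have complexity > 7
Step 2: These records originally summed to 26
Step 3: After capping: 3 × 7 = 21
Step 4: Unaffected records sum: 24
Step 5: Final sum = 21 + 24 = 45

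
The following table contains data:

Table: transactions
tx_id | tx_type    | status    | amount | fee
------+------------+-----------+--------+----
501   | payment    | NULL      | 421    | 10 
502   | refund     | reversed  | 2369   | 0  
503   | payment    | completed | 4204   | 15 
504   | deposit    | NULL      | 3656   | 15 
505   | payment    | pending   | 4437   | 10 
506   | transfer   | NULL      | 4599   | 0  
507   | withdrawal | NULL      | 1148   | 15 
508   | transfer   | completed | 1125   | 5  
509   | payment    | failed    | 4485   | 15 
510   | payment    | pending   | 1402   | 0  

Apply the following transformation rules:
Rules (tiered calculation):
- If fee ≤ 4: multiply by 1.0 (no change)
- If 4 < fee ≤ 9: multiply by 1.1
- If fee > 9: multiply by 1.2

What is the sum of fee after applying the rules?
101.5

Step 1: Tier 1 (fee ≤ 4): 3 records, sum = 0 × 1.0 = 0.0
Step 2: Tier 2 (4 < fee ≤ 9): 1 records, sum = 5 × 1.1 = 5.5
Step 3: Tier 3 (fee > 9): 6 records, sum = 80 × 1.2 = 96.0
Step 4: Final sum = 0.0 + 5.5 + 96.0 = 101.5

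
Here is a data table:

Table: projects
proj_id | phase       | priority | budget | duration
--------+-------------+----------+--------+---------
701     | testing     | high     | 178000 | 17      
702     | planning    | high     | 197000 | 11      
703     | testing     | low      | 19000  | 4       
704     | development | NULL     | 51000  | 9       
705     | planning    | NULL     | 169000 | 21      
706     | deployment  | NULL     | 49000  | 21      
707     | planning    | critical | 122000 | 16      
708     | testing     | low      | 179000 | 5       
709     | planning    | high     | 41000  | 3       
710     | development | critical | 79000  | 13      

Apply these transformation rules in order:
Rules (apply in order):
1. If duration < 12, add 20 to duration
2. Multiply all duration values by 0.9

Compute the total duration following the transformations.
198.0

Step 1: Apply Rule 1 - Add 20 to records with duration < 12
  - 5 records affected: 32 + (5 × 20) = 132
  - Unaffected records: 88
  - Sum after Rule 1: 220
Step 2: Apply Rule 2 - Multiply all by 0.9
  - 220 × 0.9 = 198.0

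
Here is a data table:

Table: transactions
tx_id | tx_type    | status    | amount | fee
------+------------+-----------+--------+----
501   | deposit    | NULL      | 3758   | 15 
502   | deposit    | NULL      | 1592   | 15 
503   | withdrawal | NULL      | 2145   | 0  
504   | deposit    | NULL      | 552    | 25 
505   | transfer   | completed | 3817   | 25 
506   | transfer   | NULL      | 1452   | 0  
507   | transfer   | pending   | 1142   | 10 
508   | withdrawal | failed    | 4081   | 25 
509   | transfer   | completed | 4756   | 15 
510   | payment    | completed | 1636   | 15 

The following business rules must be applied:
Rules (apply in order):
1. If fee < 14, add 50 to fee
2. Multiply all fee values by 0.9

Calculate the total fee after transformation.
265.5

Step 1: Apply Rule 1 - Add 50 to records with fee < 14
  - 3 records affected: 10 + (3 × 50) = 160
  - Unaffected records: 135
  - Sum after Rule 1: 295
Step 2: Apply Rule 2 - Multiply all by 0.9
  - 295 × 0.9 = 265.5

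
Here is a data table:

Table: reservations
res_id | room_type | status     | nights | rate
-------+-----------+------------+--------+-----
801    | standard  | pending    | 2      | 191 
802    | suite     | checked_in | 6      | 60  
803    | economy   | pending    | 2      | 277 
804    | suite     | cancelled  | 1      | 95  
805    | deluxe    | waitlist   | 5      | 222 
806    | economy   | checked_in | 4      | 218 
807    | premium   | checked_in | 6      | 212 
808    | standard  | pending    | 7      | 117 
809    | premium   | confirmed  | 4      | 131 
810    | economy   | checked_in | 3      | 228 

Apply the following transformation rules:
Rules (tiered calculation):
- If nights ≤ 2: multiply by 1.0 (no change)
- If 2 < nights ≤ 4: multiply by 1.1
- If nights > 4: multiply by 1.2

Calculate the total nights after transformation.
45.9

Step 1: Tier 1 (nights ≤ 2): 3 records, sum = 5 × 1.0 = 5.0
Step 2: Tier 2 (2 < nights ≤ 4): 3 records, sum = 11 × 1.1 = 12.1
Step 3: Tier 3 (nights > 4): 4 records, sum = 24 × 1.2 = 28.8
Step 4: Final sum = 5.0 + 12.1 + 28.8 = 45.9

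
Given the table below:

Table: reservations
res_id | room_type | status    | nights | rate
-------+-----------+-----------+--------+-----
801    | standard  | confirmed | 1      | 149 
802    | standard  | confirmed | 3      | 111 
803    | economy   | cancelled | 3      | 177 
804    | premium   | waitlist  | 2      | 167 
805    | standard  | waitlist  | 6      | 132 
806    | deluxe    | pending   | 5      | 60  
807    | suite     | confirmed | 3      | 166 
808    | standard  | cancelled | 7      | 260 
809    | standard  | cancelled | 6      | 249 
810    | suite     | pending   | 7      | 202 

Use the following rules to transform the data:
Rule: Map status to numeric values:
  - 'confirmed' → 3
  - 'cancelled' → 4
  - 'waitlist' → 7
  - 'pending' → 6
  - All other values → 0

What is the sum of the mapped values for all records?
47

Step 1: Apply mapping to each record
Step 2: Count by status:
  'confirmed': 3 records × 3 = 9
  'cancelled': 3 records × 4 = 12
  'waitlist': 2 records × 7 = 14
  'pending': 2 records × 6 = 12
Step 3: Sum all mapped values = 47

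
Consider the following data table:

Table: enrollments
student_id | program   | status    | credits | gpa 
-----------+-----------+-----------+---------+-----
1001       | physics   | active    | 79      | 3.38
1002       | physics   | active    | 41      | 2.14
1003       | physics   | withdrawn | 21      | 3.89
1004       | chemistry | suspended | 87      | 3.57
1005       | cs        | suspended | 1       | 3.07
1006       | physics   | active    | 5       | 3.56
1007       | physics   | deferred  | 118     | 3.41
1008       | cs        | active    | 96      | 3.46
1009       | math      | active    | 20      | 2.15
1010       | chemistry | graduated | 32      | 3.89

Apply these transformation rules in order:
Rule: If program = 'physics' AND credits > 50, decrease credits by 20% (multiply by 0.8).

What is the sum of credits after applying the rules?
460.6

Step 1: Find records where program = 'physics' AND credits > 50
Step 2: 2 records match, summing to 197
Step 3: After multiplier: 197 × 0.8 = 157.6
Step 4: Unaffected records sum: 303
Step 5: Final sum = 157.6 + 303 = 460.6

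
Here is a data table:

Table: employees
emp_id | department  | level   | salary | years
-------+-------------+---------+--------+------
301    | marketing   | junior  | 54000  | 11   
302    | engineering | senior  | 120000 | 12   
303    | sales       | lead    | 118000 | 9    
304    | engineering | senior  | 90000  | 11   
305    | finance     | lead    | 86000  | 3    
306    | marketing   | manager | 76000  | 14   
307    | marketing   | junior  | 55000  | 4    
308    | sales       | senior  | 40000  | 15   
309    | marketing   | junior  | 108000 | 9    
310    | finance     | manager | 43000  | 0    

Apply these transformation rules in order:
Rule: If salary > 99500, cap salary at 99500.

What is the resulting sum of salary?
742500

Step 1: 3 records have salary > 99500
Step 2: These records originally summed to 346000
Step 3: After capping: 3 × 99500 = 298500
Step 4: Unaffected records sum: 444000
Step 5: Final sum = 298500 + 444000 = 742500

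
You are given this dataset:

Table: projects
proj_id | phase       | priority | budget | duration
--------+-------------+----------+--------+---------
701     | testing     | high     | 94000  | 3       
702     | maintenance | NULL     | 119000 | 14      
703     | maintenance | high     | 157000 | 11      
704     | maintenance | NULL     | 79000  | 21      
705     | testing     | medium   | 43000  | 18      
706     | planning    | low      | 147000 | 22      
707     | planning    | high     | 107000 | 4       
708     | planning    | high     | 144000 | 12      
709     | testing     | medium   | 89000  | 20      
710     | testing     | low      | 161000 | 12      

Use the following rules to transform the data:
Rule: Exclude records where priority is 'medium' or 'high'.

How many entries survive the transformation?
4

Step 1: Count records to exclude
  - 2 (medium) + 4 (high) = 6 records
Step 2: Total records: 10
Step 3: Remaining = 10 - 6 = 4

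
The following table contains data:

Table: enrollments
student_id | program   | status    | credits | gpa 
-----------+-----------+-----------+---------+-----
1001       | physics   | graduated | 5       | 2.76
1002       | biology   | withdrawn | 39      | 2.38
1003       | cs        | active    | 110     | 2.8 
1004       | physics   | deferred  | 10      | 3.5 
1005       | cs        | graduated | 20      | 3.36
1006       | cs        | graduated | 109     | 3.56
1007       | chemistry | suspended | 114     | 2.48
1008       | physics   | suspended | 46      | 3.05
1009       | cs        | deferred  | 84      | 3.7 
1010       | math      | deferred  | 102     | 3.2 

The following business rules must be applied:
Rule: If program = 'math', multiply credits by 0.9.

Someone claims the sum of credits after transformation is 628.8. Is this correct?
Yes, the result is correct.

Step 1: Calculate the correct sum after transformation
Step 2: Apply multiplier 0.9 to records where program = 'math'
Step 3: Correct result = 628.8
Step 4: Claimed result = 628.8
Step 5: 628.8 = 628.8 ✓
Conclusion: The claimed result is correct.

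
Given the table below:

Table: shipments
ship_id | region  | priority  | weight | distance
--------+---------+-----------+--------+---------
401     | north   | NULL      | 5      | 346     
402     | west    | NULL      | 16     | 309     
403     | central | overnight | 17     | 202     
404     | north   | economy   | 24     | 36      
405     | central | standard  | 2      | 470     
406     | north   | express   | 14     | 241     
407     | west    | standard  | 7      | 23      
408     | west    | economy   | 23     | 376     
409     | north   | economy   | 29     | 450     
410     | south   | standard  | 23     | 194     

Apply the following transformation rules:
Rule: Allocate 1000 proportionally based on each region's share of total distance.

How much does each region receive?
central: 253.87, north: 405.36, south: 73.29, west: 267.47

Step 1: Calculate total distance = 2647
Step 2: Calculate each region's proportion:
  central: 672/2647 = 25.39% → 253.87
  north: 1073/2647 = 40.54% → 405.36
  south: 194/2647 = 7.33% → 73.29
  west: 708/2647 = 26.75% → 267.47
Step 3: Verify: sum of allocations ≈ 1000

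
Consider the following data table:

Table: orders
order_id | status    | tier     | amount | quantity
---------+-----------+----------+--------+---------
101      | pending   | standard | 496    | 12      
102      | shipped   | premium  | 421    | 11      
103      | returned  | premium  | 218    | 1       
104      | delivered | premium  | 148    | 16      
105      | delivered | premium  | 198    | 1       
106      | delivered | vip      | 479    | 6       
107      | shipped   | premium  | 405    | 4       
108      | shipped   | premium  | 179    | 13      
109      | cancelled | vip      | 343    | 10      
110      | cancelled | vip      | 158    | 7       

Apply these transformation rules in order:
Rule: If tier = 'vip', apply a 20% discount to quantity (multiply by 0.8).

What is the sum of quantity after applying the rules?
76.4

Step 1: Records with tier = 'vip' have total quantity = 23
Step 2: Apply multiplier: 23 × 0.8 = 18.4
Step 3: Other records total: 58
Step 4: Final sum = 18.4 + 58 = 76.4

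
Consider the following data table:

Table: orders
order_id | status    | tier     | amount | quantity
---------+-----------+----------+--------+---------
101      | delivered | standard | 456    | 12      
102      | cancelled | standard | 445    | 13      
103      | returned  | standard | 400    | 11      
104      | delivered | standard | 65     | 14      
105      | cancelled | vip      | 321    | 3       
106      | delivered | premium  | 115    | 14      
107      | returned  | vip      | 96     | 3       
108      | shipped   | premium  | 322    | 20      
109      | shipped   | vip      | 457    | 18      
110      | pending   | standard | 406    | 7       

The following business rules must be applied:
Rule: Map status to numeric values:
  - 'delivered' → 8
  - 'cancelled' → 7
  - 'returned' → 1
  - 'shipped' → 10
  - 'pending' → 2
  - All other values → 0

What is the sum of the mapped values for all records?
62

Step 1: Apply mapping to each record
Step 2: Count by status:
  'delivered': 3 records × 8 = 24
  'cancelled': 2 records × 7 = 14
  'returned': 2 records × 1 = 2
  'shipped': 2 records × 10 = 20
  'pending': 1 records × 2 = 2
Step 3: Sum all mapped values = 62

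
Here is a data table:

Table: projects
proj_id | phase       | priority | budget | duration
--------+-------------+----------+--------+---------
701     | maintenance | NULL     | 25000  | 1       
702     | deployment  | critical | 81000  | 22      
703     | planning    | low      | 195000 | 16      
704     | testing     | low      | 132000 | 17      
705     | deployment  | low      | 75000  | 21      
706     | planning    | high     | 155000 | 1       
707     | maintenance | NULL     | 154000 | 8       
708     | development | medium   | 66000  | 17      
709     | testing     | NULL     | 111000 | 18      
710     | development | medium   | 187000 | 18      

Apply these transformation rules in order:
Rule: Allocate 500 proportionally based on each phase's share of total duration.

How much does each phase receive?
deployment: 154.68, development: 125.9, maintenance: 32.37, planning: 61.15, testing: 125.9

Step 1: Calculate total duration = 139
Step 2: Calculate each phase's proportion:
  deployment: 43/139 = 30.94% → 154.68
  development: 35/139 = 25.18% → 125.9
  maintenance: 9/139 = 6.47% → 32.37
  planning: 17/139 = 12.23% → 61.15
  testing: 35/139 = 25.18% → 125.9
Step 3: Verify: sum of allocations ≈ 500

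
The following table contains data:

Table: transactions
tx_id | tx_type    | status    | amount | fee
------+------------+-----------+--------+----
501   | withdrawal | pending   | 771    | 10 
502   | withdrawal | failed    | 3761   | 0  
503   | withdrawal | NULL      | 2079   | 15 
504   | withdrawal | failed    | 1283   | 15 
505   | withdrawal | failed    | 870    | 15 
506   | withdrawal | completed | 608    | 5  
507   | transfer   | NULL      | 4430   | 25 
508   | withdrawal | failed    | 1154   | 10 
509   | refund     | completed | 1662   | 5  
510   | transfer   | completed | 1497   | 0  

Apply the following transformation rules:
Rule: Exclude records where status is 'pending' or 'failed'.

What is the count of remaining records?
5

Step 1: Count records to exclude
  - 1 (pending) + 4 (failed) = 5 records
Step 2: Total records: 10
Step 3: Remaining = 10 - 5 = 5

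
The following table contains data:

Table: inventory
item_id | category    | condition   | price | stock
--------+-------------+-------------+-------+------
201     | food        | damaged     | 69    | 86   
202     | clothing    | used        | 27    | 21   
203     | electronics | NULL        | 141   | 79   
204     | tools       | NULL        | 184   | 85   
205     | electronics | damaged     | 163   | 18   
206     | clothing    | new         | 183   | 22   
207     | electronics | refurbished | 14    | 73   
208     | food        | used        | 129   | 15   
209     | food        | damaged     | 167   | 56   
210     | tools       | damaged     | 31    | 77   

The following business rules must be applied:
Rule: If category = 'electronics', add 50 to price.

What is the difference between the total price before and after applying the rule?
150

Step 1: Original sum of price = 1108
Step 2: 3 records have category = 'electronics'
Step 3: Each affected record changes by 50
Step 4: Total change = 3 × 50 = 150
Step 5: New sum = 1108 + 150 = 1258
Step 6: Difference = |1258 - 1108| = 150
        (Sum increased by 150)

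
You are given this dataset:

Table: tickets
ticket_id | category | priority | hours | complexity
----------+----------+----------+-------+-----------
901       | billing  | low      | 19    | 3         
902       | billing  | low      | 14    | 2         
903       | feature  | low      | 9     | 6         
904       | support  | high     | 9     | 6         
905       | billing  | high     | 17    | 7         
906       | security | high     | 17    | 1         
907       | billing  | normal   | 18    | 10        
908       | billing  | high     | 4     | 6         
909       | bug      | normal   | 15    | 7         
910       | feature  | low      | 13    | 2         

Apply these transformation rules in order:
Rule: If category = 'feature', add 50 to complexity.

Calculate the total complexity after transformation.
150

Step 1: Count records where category = 'feature': 2
Step 2: Total bonus added: 2 × 50 = 100
Step 3: Original sum of complexity: 50
Step 4: Final sum = 50 + 100 = 150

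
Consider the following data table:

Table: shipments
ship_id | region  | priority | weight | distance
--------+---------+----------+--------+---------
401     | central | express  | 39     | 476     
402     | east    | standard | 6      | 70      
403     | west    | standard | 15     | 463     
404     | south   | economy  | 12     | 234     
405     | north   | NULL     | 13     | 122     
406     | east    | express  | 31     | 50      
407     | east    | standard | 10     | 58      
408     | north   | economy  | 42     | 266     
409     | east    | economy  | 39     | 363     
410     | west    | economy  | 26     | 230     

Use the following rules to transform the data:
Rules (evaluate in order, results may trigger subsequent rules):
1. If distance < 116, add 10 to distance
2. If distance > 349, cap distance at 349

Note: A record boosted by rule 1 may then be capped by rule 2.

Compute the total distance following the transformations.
2107

Step 1: Apply rule 1 to records with distance < 116
  - 3 records get bonus of 10
  - Of these, 0 records then exceed 349 and get capped
Step 2: Apply rule 2 to records with distance > 349
  - 3 records (original) are capped
Step 3: Calculate final sum = 2107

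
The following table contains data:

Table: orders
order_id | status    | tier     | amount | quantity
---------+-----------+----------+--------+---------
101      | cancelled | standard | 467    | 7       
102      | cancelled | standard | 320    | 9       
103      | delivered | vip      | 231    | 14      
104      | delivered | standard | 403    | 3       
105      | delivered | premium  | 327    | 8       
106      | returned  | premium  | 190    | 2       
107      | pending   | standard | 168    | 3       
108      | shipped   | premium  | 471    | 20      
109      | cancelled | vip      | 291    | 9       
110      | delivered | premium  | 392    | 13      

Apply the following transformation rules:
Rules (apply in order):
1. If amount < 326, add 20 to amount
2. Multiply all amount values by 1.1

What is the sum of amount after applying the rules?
3696.0

Step 1: Apply Rule 1 - Add 20 to records with amount < 326
  - 5 records affected: 1200 + (5 × 20) = 1300
  - Unaffected records: 2060
  - Sum after Rule 1: 3360
Step 2: Apply Rule 2 - Multiply all by 1.1
  - 3360 × 1.1 = 3696.0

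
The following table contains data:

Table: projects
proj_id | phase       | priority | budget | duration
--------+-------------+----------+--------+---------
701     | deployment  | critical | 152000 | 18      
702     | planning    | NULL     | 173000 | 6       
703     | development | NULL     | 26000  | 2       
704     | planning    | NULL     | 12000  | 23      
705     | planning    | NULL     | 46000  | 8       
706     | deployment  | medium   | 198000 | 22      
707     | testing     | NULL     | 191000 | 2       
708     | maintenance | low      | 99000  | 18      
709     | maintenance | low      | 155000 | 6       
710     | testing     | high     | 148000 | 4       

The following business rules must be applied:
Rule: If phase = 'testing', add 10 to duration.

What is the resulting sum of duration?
129

Step 1: Count records where phase = 'testing': 2
Step 2: Total bonus added: 2 × 10 = 20
Step 3: Original sum of duration: 109
Step 4: Final sum = 109 + 20 = 129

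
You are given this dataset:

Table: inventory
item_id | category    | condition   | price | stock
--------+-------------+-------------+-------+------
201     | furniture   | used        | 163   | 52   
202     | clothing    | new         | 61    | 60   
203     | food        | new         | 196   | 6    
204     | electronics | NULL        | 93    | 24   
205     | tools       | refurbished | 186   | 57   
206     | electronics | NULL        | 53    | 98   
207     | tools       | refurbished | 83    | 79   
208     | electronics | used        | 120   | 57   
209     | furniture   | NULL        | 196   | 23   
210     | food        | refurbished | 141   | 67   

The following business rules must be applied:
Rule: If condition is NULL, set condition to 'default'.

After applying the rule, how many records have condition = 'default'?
3

Step 1: Count records where condition IS NULL
Step 2: Found 3 records with NULL condition
Step 3: These records will have condition set to 'default'
Step 4: Records already having condition = 'default': 0
Step 5: Answer: 3 + 0 = 3 records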